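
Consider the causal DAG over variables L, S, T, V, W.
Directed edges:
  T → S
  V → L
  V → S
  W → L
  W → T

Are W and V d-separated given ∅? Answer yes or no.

Yes — W ⊥ V | ∅.

Bayes-Ball from W | ∅ reaches {L,S,T}.
V ∉ reach(W|∅) ⇒ W ⊥ V | ∅.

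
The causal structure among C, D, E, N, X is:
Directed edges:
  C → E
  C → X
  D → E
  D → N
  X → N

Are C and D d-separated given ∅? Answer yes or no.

Yes — C ⊥ D | ∅.

Bayes-Ball from C | ∅ reaches {E,N,X}.
D ∉ reach(C|∅) ⇒ C ⊥ D | ∅.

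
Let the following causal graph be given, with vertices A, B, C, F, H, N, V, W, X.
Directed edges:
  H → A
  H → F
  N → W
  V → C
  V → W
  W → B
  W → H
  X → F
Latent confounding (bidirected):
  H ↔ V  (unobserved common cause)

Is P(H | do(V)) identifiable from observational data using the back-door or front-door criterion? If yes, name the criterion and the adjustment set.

P(H|do(V)): frontdoor, adjust for {W}.

desc(V)\{V}={A,B,C,F,H,W}; candidates ⊆ {N,X}.
V↔H: latent back-door arc(s) into V.
size 0: {}; under {} V still reaches {A,F,H} ∋ H.
size 1: {N}, {X}; under {N} V still reaches {A,F,H} ∋ H.
size 2: {N,X}; under {N,X} V still reaches {A,F,H} ∋ H.
V↔H cannot be blocked by any observed set — no back-door set.
{W}: (i) intercepts every directed V→H path; (ii) no back-door V→{W}; (iii) {V} blocks every back-door {W}→H. Front-door holds.
P(H|do(V)) = Σ_{W} P(W|V) Σ_{V'} P(H|W,V')P(V').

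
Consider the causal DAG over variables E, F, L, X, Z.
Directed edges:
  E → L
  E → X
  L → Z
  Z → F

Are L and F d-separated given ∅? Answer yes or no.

Bayes-Ball from L | ∅ reaches {E,F,X,Z}.
F ∈ reach(L|∅) ⇒ L ⊥̸ F | ∅.

No — L and F are d-connected given ∅.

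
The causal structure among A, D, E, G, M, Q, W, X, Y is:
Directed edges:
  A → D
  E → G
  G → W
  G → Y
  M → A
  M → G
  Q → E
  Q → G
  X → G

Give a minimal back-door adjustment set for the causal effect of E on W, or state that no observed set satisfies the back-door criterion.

E→W: minimal back-door set {Q}.

desc(E)\{E}={G,W,Y}; candidates ⊆ {A,D,M,Q,X}.
size 0: {}; under {} E still reaches {G,Q,W,Y} ∋ W.
{Q}: E⊥W given {Q} in G with E→· removed — back-door holds.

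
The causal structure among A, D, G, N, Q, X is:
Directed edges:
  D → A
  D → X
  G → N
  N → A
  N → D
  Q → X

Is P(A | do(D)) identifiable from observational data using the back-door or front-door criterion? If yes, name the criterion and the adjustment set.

desc(D)\{D}={A,X}; candidates ⊆ {G,N,Q}.
size 0: {}; under {} D still reaches {A,G,N} ∋ A.
{N}: D⊥A given {N} in G with D→· removed — back-door holds.
P(A|do(D)) = Σ_{N} P(A|D,N)·P(N).

P(A|do(D)): backdoor, adjust for {N}.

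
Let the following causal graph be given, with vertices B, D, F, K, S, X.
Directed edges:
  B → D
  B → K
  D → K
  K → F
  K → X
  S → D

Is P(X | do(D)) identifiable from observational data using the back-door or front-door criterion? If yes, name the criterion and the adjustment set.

P(X|do(D)): backdoor, adjust for {B}.

desc(D)\{D}={F,K,X}; candidates ⊆ {B,S}.
size 0: {}; under {} D still reaches {B,F,K,S,X} ∋ X.
{B}: D⊥X given {B} in G with D→· removed — back-door holds.
P(X|do(D)) = Σ_{B} P(X|D,B)·P(B).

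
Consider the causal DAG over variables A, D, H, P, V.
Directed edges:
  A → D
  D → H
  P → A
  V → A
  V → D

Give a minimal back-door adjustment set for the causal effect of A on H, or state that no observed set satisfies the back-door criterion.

A→H: minimal back-door set {V}.

desc(A)\{A}={D,H}; candidates ⊆ {P,V}.
size 0: {}; under {} A still reaches {D,H,P,V} ∋ H.
{V}: A⊥H given {V} in G with A→· removed — back-door holds.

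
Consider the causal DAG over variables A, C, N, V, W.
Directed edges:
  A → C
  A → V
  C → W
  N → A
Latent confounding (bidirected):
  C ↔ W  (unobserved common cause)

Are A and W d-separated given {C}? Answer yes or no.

No — A and W are d-connected given {C}.

Bayes-Ball from A | {C} reaches {N,V,W}.
W ∈ reach(A|{C}) ⇒ A ⊥̸ W | {C}.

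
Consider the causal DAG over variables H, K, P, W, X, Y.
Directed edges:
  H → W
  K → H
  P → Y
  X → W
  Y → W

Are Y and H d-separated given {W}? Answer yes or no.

No — Y and H are d-connected given {W}.

Bayes-Ball from Y | {W} reaches {H,K,P,X}.
H ∈ reach(Y|{W}) ⇒ Y ⊥̸ H | {W}.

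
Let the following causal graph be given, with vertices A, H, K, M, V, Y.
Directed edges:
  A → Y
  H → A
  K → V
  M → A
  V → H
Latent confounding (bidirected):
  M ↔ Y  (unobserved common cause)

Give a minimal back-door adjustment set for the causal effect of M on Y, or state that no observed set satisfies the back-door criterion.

M→Y: no observed back-door set.

desc(M)\{M}={A,Y}; candidates ⊆ {H,K,V}.
M↔Y: latent back-door arc(s) into M.
size 0: {}; under {} M still reaches {Y} ∋ Y.
size 1: {H}, {K}, {V}; under {H} M still reaches {Y} ∋ Y.
size 2: {H,K}, {H,V}, {K,V}; under {H,K} M still reaches {Y} ∋ Y.
M↔Y cannot be blocked by any observed set — no back-door set.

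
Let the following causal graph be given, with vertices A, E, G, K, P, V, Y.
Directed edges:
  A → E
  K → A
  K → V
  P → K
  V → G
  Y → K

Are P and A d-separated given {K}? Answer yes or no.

Yes — P ⊥ A | {K}.

Bayes-Ball from P | {K} reaches {Y}.
A ∉ reach(P|{K}) ⇒ P ⊥ A | {K}.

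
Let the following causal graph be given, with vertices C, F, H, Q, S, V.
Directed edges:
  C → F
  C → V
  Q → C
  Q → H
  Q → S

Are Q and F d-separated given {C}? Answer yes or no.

Yes — Q ⊥ F | {C}.

Bayes-Ball from Q | {C} reaches {H,S}.
F ∉ reach(Q|{C}) ⇒ Q ⊥ F | {C}.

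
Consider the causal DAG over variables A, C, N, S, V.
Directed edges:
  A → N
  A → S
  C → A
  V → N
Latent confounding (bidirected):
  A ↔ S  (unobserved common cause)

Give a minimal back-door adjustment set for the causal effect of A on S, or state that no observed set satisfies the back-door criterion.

desc(A)\{A}={N,S}; candidates ⊆ {C,V}.
A↔S: latent back-door arc(s) into A.
size 0: {}; under {} A still reaches {C,S} ∋ S.
size 1: {C}, {V}; under {C} A still reaches {S} ∋ S.
size 2: {C,V}; under {C,V} A still reaches {S} ∋ S.
A↔S cannot be blocked by any observed set — no back-door set.

A→S: no observed back-door set.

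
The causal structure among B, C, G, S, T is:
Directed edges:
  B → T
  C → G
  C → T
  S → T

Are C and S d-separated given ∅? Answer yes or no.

Bayes-Ball from C | ∅ reaches {G,T}.
S ∉ reach(C|∅) ⇒ C ⊥ S | ∅.

Yes — C ⊥ S | ∅.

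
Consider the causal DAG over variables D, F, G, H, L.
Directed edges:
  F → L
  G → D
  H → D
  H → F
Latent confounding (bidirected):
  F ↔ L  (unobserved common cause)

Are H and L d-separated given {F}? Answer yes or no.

No — H and L are d-connected given {F}.

Bayes-Ball from H | {F} reaches {D,L}.
L ∈ reach(H|{F}) ⇒ H ⊥̸ L | {F}.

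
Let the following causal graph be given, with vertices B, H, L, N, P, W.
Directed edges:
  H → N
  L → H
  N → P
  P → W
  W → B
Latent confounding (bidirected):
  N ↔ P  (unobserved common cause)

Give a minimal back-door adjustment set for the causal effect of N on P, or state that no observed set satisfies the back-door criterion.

desc(N)\{N}={B,P,W}; candidates ⊆ {H,L}.
N↔P: latent back-door arc(s) into N.
size 0: {}; under {} N still reaches {B,H,L,P,W} ∋ P.
size 1: {H}, {L}; under {H} N still reaches {B,P,W} ∋ P.
size 2: {H,L}; under {H,L} N still reaches {B,P,W} ∋ P.
N↔P cannot be blocked by any observed set — no back-door set.

N→P: no observed back-door set.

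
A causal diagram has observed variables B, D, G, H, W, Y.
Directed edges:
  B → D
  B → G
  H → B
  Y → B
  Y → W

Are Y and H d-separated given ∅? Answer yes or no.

Yes — Y ⊥ H | ∅.

Bayes-Ball from Y | ∅ reaches {B,D,G,W}.
H ∉ reach(Y|∅) ⇒ Y ⊥ H | ∅.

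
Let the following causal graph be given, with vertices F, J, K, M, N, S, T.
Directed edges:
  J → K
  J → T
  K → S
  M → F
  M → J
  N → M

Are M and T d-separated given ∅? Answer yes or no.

No — M and T are d-connected given ∅.

Bayes-Ball from M | ∅ reaches {F,J,K,N,S,T}.
T ∈ reach(M|∅) ⇒ M ⊥̸ T | ∅.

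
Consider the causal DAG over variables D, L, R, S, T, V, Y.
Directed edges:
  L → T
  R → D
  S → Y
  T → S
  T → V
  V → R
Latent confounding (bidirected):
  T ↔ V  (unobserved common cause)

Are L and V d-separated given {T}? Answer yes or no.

Bayes-Ball from L | {T} reaches {D,R,V}.
V ∈ reach(L|{T}) ⇒ L ⊥̸ V | {T}.

No — L and V are d-connected given {T}.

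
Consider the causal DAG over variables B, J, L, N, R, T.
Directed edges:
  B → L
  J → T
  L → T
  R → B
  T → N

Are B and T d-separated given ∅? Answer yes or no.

No — B and T are d-connected given ∅.

Bayes-Ball from B | ∅ reaches {L,N,R,T}.
T ∈ reach(B|∅) ⇒ B ⊥̸ T | ∅.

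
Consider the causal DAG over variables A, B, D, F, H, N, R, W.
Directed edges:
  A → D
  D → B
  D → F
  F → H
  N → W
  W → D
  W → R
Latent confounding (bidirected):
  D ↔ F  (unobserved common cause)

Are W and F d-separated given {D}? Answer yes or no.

No — W and F are d-connected given {D}.

Bayes-Ball from W | {D} reaches {A,F,H,N,R}.
F ∈ reach(W|{D}) ⇒ W ⊥̸ F | {D}.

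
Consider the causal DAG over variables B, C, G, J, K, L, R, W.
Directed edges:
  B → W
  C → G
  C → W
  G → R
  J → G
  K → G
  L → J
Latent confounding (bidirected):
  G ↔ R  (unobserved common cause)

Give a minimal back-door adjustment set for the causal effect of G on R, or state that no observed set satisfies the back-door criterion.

desc(G)\{G}={R}; candidates ⊆ {B,C,J,K,L,W}.
G↔R: latent back-door arc(s) into G.
size 0: {}; under {} G still reaches {C,J,K,L,R,W} ∋ R.
size 1: {B}, {C}, {J} …(+3); under {B} G still reaches {C,J,K,L,R,W} ∋ R.
size 2: {B,C}, {B,J}, {B,K} …(+12); under {B,C} G still reaches {J,K,L,R} ∋ R.
G↔R cannot be blocked by any observed set — no back-door set.

G→R: no observed back-door set.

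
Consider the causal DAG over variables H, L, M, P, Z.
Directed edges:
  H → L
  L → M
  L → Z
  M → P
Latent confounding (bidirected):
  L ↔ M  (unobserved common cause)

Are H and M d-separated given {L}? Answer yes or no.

No — H and M are d-connected given {L}.

Bayes-Ball from H | {L} reaches {M,P}.
M ∈ reach(H|{L}) ⇒ H ⊥̸ M | {L}.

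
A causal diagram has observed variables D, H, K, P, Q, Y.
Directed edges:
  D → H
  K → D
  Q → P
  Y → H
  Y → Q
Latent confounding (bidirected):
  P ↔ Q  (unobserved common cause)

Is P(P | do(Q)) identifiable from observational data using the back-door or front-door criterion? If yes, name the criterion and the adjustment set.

P(P|do(Q)): not identifiable (no BD/FD set).

desc(Q)\{Q}={P}; candidates ⊆ {D,H,K,Y}.
Q↔P: latent back-door arc(s) into Q.
size 0: {}; under {} Q still reaches {H,P,Y} ∋ P.
size 1: {D}, {H}, {K} …(+1); under {D} Q still reaches {H,P,Y} ∋ P.
size 2: {D,H}, {D,K}, {D,Y} …(+3); under {D,H} Q still reaches {P,Y} ∋ P.
Q↔P cannot be blocked by any observed set — no back-door set.
No mediator lies on a directed Q→…→P path.
Neither criterion identifies P(P|do(Q)) in this graph.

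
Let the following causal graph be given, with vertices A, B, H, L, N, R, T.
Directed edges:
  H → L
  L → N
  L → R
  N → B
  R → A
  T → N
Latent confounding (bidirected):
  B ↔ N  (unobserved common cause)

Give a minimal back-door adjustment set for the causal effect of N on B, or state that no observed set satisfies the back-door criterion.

N→B: no observed back-door set.

desc(N)\{N}={B}; candidates ⊆ {A,H,L,R,T}.
N↔B: latent back-door arc(s) into N.
size 0: {}; under {} N still reaches {A,B,H,L,R,T} ∋ B.
size 1: {A}, {H}, {L} …(+2); under {A} N still reaches {B,H,L,R,T} ∋ B.
size 2: {A,H}, {A,L}, {A,R} …(+7); under {A,H} N still reaches {B,L,R,T} ∋ B.
N↔B cannot be blocked by any observed set — no back-door set.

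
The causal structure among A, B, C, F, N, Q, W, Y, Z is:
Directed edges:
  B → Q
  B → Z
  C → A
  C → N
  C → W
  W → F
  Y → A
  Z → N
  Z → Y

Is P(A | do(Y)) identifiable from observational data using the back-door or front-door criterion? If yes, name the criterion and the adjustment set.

P(A|do(Y)): backdoor, adjust for ∅.

desc(Y)\{Y}={A}; candidates ⊆ {B,C,F,N,Q,W,Z}.
∅: Y⊥A given ∅ in G with Y→· removed — back-door holds.
P(A|do(Y)) = P(A|Y) — no adjustment needed.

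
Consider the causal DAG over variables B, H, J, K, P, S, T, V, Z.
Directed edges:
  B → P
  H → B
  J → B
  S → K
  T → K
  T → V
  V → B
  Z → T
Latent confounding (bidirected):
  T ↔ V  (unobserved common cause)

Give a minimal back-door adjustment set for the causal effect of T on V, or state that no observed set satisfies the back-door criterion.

desc(T)\{T}={B,K,P,V}; candidates ⊆ {H,J,S,Z}.
T↔V: latent back-door arc(s) into T.
size 0: {}; under {} T still reaches {B,P,V,Z} ∋ V.
size 1: {H}, {J}, {S} …(+1); under {H} T still reaches {B,P,V,Z} ∋ V.
size 2: {H,J}, {H,S}, {H,Z} …(+3); under {H,J} T still reaches {B,P,V,Z} ∋ V.
T↔V cannot be blocked by any observed set — no back-door set.

T→V: no observed back-door set.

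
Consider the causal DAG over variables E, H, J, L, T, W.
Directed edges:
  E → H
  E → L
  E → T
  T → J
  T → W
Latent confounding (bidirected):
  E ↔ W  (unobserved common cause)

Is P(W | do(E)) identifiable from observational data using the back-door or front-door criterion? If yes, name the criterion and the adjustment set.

P(W|do(E)): frontdoor, adjust for {T}.

desc(E)\{E}={H,J,L,T,W}; candidates ⊆ {—}.
E↔W: latent back-door arc(s) into E.
size 0: {}; under {} E still reaches {W} ∋ W.
E↔W cannot be blocked by any observed set — no back-door set.
{T}: (i) intercepts every directed E→W path; (ii) no back-door E→{T}; (iii) {E} blocks every back-door {T}→W. Front-door holds.
P(W|do(E)) = Σ_{T} P(T|E) Σ_{E'} P(W|T,E')P(E').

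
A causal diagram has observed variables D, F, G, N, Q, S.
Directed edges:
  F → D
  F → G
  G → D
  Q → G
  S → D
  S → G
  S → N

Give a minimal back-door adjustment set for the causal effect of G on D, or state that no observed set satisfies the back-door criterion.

G→D: minimal back-door set {F, S}.

desc(G)\{G}={D}; candidates ⊆ {F,N,Q,S}.
size 0: {}; under {} G still reaches {D,F,N,Q,S} ∋ D.
size 1: {F}, {N}, {Q} …(+1); under {F} G still reaches {D,N,Q,S} ∋ D.
{F,S}: G⊥D given {F,S} in G with G→· removed — back-door holds.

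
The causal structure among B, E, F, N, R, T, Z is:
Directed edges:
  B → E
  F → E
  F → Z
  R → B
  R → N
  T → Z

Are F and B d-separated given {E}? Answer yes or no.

No — F and B are d-connected given {E}.

Bayes-Ball from F | {E} reaches {B,N,R,Z}.
B ∈ reach(F|{E}) ⇒ F ⊥̸ B | {E}.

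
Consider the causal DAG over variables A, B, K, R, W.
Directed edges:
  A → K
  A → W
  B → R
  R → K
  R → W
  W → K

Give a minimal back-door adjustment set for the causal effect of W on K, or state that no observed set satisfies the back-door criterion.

W→K: minimal back-door set {A, R}.

desc(W)\{W}={K}; candidates ⊆ {A,B,R}.
size 0: {}; under {} W still reaches {A,B,K,R} ∋ K.
size 1: {A}, {B}, {R}; under {A} W still reaches {B,K,R} ∋ K.
{A,R}: W⊥K given {A,R} in G with W→· removed — back-door holds.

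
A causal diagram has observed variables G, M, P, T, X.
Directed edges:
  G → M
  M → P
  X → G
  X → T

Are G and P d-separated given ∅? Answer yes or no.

No — G and P are d-connected given ∅.

Bayes-Ball from G | ∅ reaches {M,P,T,X}.
P ∈ reach(G|∅) ⇒ G ⊥̸ P | ∅.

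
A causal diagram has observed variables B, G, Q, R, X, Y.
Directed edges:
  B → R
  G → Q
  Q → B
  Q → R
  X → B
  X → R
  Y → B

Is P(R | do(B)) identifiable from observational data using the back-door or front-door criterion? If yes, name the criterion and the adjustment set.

desc(B)\{B}={R}; candidates ⊆ {G,Q,X,Y}.
size 0: {}; under {} B still reaches {G,Q,R,X,Y} ∋ R.
size 1: {G}, {Q}, {X} …(+1); under {G} B still reaches {Q,R,X,Y} ∋ R.
{Q,X}: B⊥R given {Q,X} in G with B→· removed — back-door holds.
P(R|do(B)) = Σ_{Q,X} P(R|B,Q,X)·P(Q,X).

P(R|do(B)): backdoor, adjust for {Q, X}.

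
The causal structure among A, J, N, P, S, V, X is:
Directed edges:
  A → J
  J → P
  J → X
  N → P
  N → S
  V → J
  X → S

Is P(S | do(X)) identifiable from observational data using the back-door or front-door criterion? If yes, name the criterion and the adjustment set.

P(S|do(X)): backdoor, adjust for ∅.

desc(X)\{X}={S}; candidates ⊆ {A,J,N,P,V}.
∅: X⊥S given ∅ in G with X→· removed — back-door holds.
P(S|do(X)) = P(S|X) — no adjustment needed.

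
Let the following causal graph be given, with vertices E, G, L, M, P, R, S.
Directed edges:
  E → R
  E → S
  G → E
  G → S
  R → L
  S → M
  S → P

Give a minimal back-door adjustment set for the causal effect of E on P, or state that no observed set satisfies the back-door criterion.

desc(E)\{E}={L,M,P,R,S}; candidates ⊆ {G}.
size 0: {}; under {} E still reaches {G,M,P,S} ∋ P.
{G}: E⊥P given {G} in G with E→· removed — back-door holds.

E→P: minimal back-door set {G}.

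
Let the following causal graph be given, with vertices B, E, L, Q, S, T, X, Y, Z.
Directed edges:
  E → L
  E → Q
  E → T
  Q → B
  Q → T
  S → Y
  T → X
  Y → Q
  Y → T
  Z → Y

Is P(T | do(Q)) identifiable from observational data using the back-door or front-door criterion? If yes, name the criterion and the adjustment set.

desc(Q)\{Q}={B,T,X}; candidates ⊆ {E,L,S,Y,Z}.
size 0: {}; under {} Q still reaches {E,L,S,T,X,Y,Z} ∋ T.
size 1: {E}, {L}, {S} …(+2); under {E} Q still reaches {S,T,X,Y,Z} ∋ T.
{E,Y}: Q⊥T given {E,Y} in G with Q→· removed — back-door holds.
P(T|do(Q)) = Σ_{E,Y} P(T|Q,E,Y)·P(E,Y).

P(T|do(Q)): backdoor, adjust for {E, Y}.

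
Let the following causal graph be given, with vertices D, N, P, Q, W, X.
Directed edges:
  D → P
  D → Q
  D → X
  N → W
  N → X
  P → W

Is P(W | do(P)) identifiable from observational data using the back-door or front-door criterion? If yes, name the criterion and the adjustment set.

desc(P)\{P}={W}; candidates ⊆ {D,N,Q,X}.
∅: P⊥W given ∅ in G with P→· removed — back-door holds.
P(W|do(P)) = P(W|P) — no adjustment needed.

P(W|do(P)): backdoor, adjust for ∅.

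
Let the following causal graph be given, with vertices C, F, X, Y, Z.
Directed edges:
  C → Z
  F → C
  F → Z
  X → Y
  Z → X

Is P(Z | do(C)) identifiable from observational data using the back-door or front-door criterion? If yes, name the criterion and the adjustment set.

desc(C)\{C}={X,Y,Z}; candidates ⊆ {F}.
size 0: {}; under {} C still reaches {F,X,Y,Z} ∋ Z.
{F}: C⊥Z given {F} in G with C→· removed — back-door holds.
P(Z|do(C)) = Σ_{F} P(Z|C,F)·P(F).

P(Z|do(C)): backdoor, adjust for {F}.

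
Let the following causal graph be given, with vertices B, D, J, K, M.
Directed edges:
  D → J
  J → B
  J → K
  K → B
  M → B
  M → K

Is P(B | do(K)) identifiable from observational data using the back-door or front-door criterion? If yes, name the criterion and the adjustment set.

desc(K)\{K}={B}; candidates ⊆ {D,J,M}.
size 0: {}; under {} K still reaches {B,D,J,M} ∋ B.
size 1: {D}, {J}, {M}; under {D} K still reaches {B,J,M} ∋ B.
{J,M}: K⊥B given {J,M} in G with K→· removed — back-door holds.
P(B|do(K)) = Σ_{J,M} P(B|K,J,M)·P(J,M).

P(B|do(K)): backdoor, adjust for {J, M}.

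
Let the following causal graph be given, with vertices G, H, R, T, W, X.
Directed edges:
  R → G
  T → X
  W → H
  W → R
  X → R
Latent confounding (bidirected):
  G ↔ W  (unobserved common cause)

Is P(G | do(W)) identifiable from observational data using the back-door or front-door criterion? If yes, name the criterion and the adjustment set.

desc(W)\{W}={G,H,R}; candidates ⊆ {T,X}.
W↔G: latent back-door arc(s) into W.
size 0: {}; under {} W still reaches {G} ∋ G.
size 1: {T}, {X}; under {T} W still reaches {G} ∋ G.
size 2: {T,X}; under {T,X} W still reaches {G} ∋ G.
W↔G cannot be blocked by any observed set — no back-door set.
{R}: (i) intercepts every directed W→G path; (ii) no back-door W→{R}; (iii) {W} blocks every back-door {R}→G. Front-door holds.
P(G|do(W)) = Σ_{R} P(R|W) Σ_{W'} P(G|R,W')P(W').

P(G|do(W)): frontdoor, adjust for {R}.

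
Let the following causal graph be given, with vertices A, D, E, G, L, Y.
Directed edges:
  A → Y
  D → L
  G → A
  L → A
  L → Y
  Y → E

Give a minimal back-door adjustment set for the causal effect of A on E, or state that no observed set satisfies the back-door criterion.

desc(A)\{A}={E,Y}; candidates ⊆ {D,G,L}.
size 0: {}; under {} A still reaches {D,E,G,L,Y} ∋ E.
{L}: A⊥E given {L} in G with A→· removed — back-door holds.

A→E: minimal back-door set {L}.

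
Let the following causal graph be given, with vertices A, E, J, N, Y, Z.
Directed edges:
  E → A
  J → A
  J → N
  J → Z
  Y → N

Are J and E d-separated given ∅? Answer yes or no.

Yes — J ⊥ E | ∅.

Bayes-Ball from J | ∅ reaches {A,N,Z}.
E ∉ reach(J|∅) ⇒ J ⊥ E | ∅.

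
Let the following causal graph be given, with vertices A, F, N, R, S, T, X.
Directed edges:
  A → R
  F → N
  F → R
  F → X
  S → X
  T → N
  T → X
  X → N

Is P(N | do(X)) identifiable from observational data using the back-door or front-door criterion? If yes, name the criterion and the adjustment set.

P(N|do(X)): backdoor, adjust for {F, T}.

desc(X)\{X}={N}; candidates ⊆ {A,F,R,S,T}.
size 0: {}; under {} X still reaches {F,N,R,S,T} ∋ N.
size 1: {A}, {F}, {R} …(+2); under {A} X still reaches {F,N,R,S,T} ∋ N.
{F,T}: X⊥N given {F,T} in G with X→· removed — back-door holds.
P(N|do(X)) = Σ_{F,T} P(N|X,F,T)·P(F,T).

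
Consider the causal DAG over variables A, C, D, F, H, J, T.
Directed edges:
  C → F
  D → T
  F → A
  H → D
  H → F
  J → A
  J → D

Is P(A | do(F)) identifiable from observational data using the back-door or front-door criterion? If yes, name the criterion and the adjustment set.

P(A|do(F)): backdoor, adjust for ∅.

desc(F)\{F}={A}; candidates ⊆ {C,D,H,J,T}.
∅: F⊥A given ∅ in G with F→· removed — back-door holds.
P(A|do(F)) = P(A|F) — no adjustment needed.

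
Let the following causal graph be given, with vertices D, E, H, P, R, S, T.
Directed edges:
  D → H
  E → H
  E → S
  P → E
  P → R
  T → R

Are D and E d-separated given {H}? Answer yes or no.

No — D and E are d-connected given {H}.

Bayes-Ball from D | {H} reaches {E,P,R,S}.
E ∈ reach(D|{H}) ⇒ D ⊥̸ E | {H}.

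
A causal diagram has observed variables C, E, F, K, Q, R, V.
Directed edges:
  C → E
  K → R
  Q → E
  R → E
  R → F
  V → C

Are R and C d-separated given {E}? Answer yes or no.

No — R and C are d-connected given {E}.

Bayes-Ball from R | {E} reaches {C,F,K,Q,V}.
C ∈ reach(R|{E}) ⇒ R ⊥̸ C | {E}.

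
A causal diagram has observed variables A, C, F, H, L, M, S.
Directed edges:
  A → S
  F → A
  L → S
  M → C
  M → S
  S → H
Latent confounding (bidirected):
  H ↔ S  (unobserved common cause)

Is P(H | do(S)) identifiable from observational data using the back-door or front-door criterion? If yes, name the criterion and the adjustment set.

P(H|do(S)): not identifiable (no BD/FD set).

desc(S)\{S}={H}; candidates ⊆ {A,C,F,L,M}.
S↔H: latent back-door arc(s) into S.
size 0: {}; under {} S still reaches {A,C,F,H,L,M} ∋ H.
size 1: {A}, {C}, {F} …(+2); under {A} S still reaches {C,H,L,M} ∋ H.
size 2: {A,C}, {A,F}, {A,L} …(+7); under {A,C} S still reaches {H,L,M} ∋ H.
S↔H cannot be blocked by any observed set — no back-door set.
No mediator lies on a directed S→…→H path.
Neither criterion identifies P(H|do(S)) in this graph.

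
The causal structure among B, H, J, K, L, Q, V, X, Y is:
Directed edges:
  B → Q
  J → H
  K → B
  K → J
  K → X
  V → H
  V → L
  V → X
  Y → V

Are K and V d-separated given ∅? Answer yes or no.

Bayes-Ball from K | ∅ reaches {B,H,J,Q,X}.
V ∉ reach(K|∅) ⇒ K ⊥ V | ∅.

Yes — K ⊥ V | ∅.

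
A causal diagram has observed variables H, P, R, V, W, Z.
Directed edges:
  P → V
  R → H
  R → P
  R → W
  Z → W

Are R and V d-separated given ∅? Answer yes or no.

Bayes-Ball from R | ∅ reaches {H,P,V,W}.
V ∈ reach(R|∅) ⇒ R ⊥̸ V | ∅.

No — R and V are d-connected given ∅.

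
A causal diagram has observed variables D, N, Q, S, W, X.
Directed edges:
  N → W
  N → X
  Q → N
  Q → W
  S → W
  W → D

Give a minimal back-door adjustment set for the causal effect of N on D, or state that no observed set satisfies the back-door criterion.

N→D: minimal back-door set {Q}.

desc(N)\{N}={D,W,X}; candidates ⊆ {Q,S}.
size 0: {}; under {} N still reaches {D,Q,W} ∋ D.
{Q}: N⊥D given {Q} in G with N→· removed — back-door holds.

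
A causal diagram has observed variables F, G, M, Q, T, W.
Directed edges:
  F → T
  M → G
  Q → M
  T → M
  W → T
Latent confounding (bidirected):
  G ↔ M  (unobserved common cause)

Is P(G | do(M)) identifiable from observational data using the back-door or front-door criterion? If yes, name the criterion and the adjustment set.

desc(M)\{M}={G}; candidates ⊆ {F,Q,T,W}.
M↔G: latent back-door arc(s) into M.
size 0: {}; under {} M still reaches {F,G,Q,T,W} ∋ G.
size 1: {F}, {Q}, {T} …(+1); under {F} M still reaches {G,Q,T,W} ∋ G.
size 2: {F,Q}, {F,T}, {F,W} …(+3); under {F,Q} M still reaches {G,T,W} ∋ G.
M↔G cannot be blocked by any observed set — no back-door set.
No mediator lies on a directed M→…→G path.
Neither criterion identifies P(G|do(M)) in this graph.

P(G|do(M)): not identifiable (no BD/FD set).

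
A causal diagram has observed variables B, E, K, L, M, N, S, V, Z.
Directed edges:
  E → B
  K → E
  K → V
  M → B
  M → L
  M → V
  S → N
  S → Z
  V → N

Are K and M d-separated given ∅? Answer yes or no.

Bayes-Ball from K | ∅ reaches {B,E,N,V}.
M ∉ reach(K|∅) ⇒ K ⊥ M | ∅.

Yes — K ⊥ M | ∅.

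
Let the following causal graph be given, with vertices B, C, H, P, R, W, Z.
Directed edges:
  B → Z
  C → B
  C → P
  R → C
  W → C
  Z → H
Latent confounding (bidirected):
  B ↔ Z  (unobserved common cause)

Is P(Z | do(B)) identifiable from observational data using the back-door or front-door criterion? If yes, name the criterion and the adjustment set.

P(Z|do(B)): not identifiable (no BD/FD set).

desc(B)\{B}={H,Z}; candidates ⊆ {C,P,R,W}.
B↔Z: latent back-door arc(s) into B.
size 0: {}; under {} B still reaches {C,H,P,R,W,Z} ∋ Z.
size 1: {C}, {P}, {R} …(+1); under {C} B still reaches {H,Z} ∋ Z.
size 2: {C,P}, {C,R}, {C,W} …(+3); under {C,P} B still reaches {H,Z} ∋ Z.
B↔Z cannot be blocked by any observed set — no back-door set.
No mediator lies on a directed B→…→Z path.
Neither criterion identifies P(Z|do(B)) in this graph.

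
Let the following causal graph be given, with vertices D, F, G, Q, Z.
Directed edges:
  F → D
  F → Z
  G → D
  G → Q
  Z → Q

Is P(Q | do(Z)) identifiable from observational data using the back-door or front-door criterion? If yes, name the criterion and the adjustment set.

P(Q|do(Z)): backdoor, adjust for ∅.

desc(Z)\{Z}={Q}; candidates ⊆ {D,F,G}.
∅: Z⊥Q given ∅ in G with Z→· removed — back-door holds.
P(Q|do(Z)) = P(Q|Z) — no adjustment needed.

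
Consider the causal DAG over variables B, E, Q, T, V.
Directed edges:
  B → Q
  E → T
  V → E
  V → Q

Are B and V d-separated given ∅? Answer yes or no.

Yes — B ⊥ V | ∅.

Bayes-Ball from B | ∅ reaches {Q}.
V ∉ reach(B|∅) ⇒ B ⊥ V | ∅.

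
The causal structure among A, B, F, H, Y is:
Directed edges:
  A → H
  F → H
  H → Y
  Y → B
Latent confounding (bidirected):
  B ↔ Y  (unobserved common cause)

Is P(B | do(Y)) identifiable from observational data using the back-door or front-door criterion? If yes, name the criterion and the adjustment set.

P(B|do(Y)): not identifiable (no BD/FD set).

desc(Y)\{Y}={B}; candidates ⊆ {A,F,H}.
Y↔B: latent back-door arc(s) into Y.
size 0: {}; under {} Y still reaches {A,B,F,H} ∋ B.
size 1: {A}, {F}, {H}; under {A} Y still reaches {B,F,H} ∋ B.
size 2: {A,F}, {A,H}, {F,H}; under {A,F} Y still reaches {B,H} ∋ B.
Y↔B cannot be blocked by any observed set — no back-door set.
No mediator lies on a directed Y→…→B path.
Neither criterion identifies P(B|do(Y)) in this graph.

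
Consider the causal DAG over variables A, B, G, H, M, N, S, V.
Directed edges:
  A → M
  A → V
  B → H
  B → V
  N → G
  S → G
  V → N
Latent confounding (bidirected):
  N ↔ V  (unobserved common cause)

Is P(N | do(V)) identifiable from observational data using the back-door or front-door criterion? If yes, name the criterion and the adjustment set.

desc(V)\{V}={G,N}; candidates ⊆ {A,B,H,M,S}.
V↔N: latent back-door arc(s) into V.
size 0: {}; under {} V still reaches {A,B,G,H,M,N} ∋ N.
size 1: {A}, {B}, {H} …(+2); under {A} V still reaches {B,G,H,N} ∋ N.
size 2: {A,B}, {A,H}, {A,M} …(+7); under {A,B} V still reaches {G,N} ∋ N.
V↔N cannot be blocked by any observed set — no back-door set.
No mediator lies on a directed V→…→N path.
Neither criterion identifies P(N|do(V)) in this graph.

P(N|do(V)): not identifiable (no BD/FD set).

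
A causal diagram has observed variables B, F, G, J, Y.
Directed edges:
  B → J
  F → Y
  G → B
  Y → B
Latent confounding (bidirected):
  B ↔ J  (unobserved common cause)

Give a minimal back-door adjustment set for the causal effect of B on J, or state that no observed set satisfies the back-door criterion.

desc(B)\{B}={J}; candidates ⊆ {F,G,Y}.
B↔J: latent back-door arc(s) into B.
size 0: {}; under {} B still reaches {F,G,J,Y} ∋ J.
size 1: {F}, {G}, {Y}; under {F} B still reaches {G,J,Y} ∋ J.
size 2: {F,G}, {F,Y}, {G,Y}; under {F,G} B still reaches {J,Y} ∋ J.
B↔J cannot be blocked by any observed set — no back-door set.

B→J: no observed back-door set.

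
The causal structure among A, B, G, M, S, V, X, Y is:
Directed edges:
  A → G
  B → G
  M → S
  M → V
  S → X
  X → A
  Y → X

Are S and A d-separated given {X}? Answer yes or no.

Yes — S ⊥ A | {X}.

Bayes-Ball from S | {X} reaches {M,V,Y}.
A ∉ reach(S|{X}) ⇒ S ⊥ A | {X}.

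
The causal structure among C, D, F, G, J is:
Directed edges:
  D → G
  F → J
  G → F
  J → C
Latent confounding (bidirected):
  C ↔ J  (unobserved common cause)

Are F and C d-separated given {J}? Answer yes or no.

Bayes-Ball from F | {J} reaches {C,D,G}.
C ∈ reach(F|{J}) ⇒ F ⊥̸ C | {J}.

No — F and C are d-connected given {J}.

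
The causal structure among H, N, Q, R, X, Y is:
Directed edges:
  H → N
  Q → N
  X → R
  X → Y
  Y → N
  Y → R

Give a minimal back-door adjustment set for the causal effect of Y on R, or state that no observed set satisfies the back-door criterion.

Y→R: minimal back-door set {X}.

desc(Y)\{Y}={N,R}; candidates ⊆ {H,Q,X}.
size 0: {}; under {} Y still reaches {R,X} ∋ R.
{X}: Y⊥R given {X} in G with Y→· removed — back-door holds.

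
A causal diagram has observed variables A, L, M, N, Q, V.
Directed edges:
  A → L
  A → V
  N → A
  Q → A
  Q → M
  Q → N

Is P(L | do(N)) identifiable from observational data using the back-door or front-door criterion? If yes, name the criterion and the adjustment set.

desc(N)\{N}={A,L,V}; candidates ⊆ {M,Q}.
size 0: {}; under {} N still reaches {A,L,M,Q,V} ∋ L.
{Q}: N⊥L given {Q} in G with N→· removed — back-door holds.
P(L|do(N)) = Σ_{Q} P(L|N,Q)·P(Q).

P(L|do(N)): backdoor, adjust for {Q}.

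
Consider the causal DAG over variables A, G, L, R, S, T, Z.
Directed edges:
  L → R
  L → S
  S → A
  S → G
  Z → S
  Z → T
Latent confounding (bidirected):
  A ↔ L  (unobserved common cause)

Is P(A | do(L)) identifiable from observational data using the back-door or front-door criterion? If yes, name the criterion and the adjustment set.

P(A|do(L)): frontdoor, adjust for {S}.

desc(L)\{L}={A,G,R,S}; candidates ⊆ {T,Z}.
L↔A: latent back-door arc(s) into L.
size 0: {}; under {} L still reaches {A} ∋ A.
size 1: {T}, {Z}; under {T} L still reaches {A} ∋ A.
size 2: {T,Z}; under {T,Z} L still reaches {A} ∋ A.
L↔A cannot be blocked by any observed set — no back-door set.
{S}: (i) intercepts every directed L→A path; (ii) no back-door L→{S}; (iii) {L} blocks every back-door {S}→A. Front-door holds.
P(A|do(L)) = Σ_{S} P(S|L) Σ_{L'} P(A|S,L')P(L').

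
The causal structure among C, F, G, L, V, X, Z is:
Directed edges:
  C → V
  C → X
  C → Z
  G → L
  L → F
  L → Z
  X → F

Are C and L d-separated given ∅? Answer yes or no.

Yes — C ⊥ L | ∅.

Bayes-Ball from C | ∅ reaches {F,V,X,Z}.
L ∉ reach(C|∅) ⇒ C ⊥ L | ∅.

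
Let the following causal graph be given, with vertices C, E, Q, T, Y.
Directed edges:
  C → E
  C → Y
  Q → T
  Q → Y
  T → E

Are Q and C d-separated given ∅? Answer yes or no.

Bayes-Ball from Q | ∅ reaches {E,T,Y}.
C ∉ reach(Q|∅) ⇒ Q ⊥ C | ∅.

Yes — Q ⊥ C | ∅.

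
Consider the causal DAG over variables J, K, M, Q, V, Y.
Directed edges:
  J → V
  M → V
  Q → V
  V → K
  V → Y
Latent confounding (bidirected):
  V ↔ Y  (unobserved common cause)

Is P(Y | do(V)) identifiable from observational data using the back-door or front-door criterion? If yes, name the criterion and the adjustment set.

desc(V)\{V}={K,Y}; candidates ⊆ {J,M,Q}.
V↔Y: latent back-door arc(s) into V.
size 0: {}; under {} V still reaches {J,M,Q,Y} ∋ Y.
size 1: {J}, {M}, {Q}; under {J} V still reaches {M,Q,Y} ∋ Y.
size 2: {J,M}, {J,Q}, {M,Q}; under {J,M} V still reaches {Q,Y} ∋ Y.
V↔Y cannot be blocked by any observed set — no back-door set.
No mediator lies on a directed V→…→Y path.
Neither criterion identifies P(Y|do(V)) in this graph.

P(Y|do(V)): not identifiable (no BD/FD set).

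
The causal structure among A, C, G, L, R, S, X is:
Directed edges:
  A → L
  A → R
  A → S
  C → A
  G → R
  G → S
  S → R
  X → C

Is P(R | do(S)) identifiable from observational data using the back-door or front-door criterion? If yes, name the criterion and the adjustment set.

desc(S)\{S}={R}; candidates ⊆ {A,C,G,L,X}.
size 0: {}; under {} S still reaches {A,C,G,L,R,X} ∋ R.
size 1: {A}, {C}, {G} …(+2); under {A} S still reaches {G,R} ∋ R.
{A,G}: S⊥R given {A,G} in G with S→· removed — back-door holds.
P(R|do(S)) = Σ_{A,G} P(R|S,A,G)·P(A,G).

P(R|do(S)): backdoor, adjust for {A, G}.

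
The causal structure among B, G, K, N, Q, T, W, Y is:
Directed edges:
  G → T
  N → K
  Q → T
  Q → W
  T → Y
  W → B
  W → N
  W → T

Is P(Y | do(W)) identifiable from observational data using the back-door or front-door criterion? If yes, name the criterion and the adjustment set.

desc(W)\{W}={B,K,N,T,Y}; candidates ⊆ {G,Q}.
size 0: {}; under {} W still reaches {Q,T,Y} ∋ Y.
{Q}: W⊥Y given {Q} in G with W→· removed — back-door holds.
P(Y|do(W)) = Σ_{Q} P(Y|W,Q)·P(Q).

P(Y|do(W)): backdoor, adjust for {Q}.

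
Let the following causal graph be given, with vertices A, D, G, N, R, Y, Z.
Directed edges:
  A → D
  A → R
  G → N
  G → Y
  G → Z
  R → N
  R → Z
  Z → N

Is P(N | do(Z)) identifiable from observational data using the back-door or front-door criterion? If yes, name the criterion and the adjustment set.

P(N|do(Z)): backdoor, adjust for {G, R}.

desc(Z)\{Z}={N}; candidates ⊆ {A,D,G,R,Y}.
size 0: {}; under {} Z still reaches {A,D,G,N,R,Y} ∋ N.
size 1: {A}, {D}, {G} …(+2); under {A} Z still reaches {G,N,R,Y} ∋ N.
{G,R}: Z⊥N given {G,R} in G with Z→· removed — back-door holds.
P(N|do(Z)) = Σ_{G,R} P(N|Z,G,R)·P(G,R).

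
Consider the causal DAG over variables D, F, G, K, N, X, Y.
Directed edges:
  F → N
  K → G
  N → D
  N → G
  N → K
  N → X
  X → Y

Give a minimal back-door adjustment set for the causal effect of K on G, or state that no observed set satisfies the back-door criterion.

K→G: minimal back-door set {N}.

desc(K)\{K}={G}; candidates ⊆ {D,F,N,X,Y}.
size 0: {}; under {} K still reaches {D,F,G,N,X,Y} ∋ G.
{N}: K⊥G given {N} in G with K→· removed — back-door holds.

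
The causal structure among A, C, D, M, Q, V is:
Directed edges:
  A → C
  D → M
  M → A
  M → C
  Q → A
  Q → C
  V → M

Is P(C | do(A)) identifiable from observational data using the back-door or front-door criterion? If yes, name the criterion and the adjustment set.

desc(A)\{A}={C}; candidates ⊆ {D,M,Q,V}.
size 0: {}; under {} A still reaches {C,D,M,Q,V} ∋ C.
size 1: {D}, {M}, {Q} …(+1); under {D} A still reaches {C,M,Q,V} ∋ C.
{M,Q}: A⊥C given {M,Q} in G with A→· removed — back-door holds.
P(C|do(A)) = Σ_{M,Q} P(C|A,M,Q)·P(M,Q).

P(C|do(A)): backdoor, adjust for {M, Q}.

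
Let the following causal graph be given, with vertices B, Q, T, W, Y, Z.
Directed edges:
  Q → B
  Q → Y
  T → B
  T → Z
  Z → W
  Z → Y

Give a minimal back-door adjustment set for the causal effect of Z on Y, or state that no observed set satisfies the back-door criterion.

desc(Z)\{Z}={W,Y}; candidates ⊆ {B,Q,T}.
∅: Z⊥Y given ∅ in G with Z→· removed — back-door holds.

Z→Y: minimal back-door set ∅.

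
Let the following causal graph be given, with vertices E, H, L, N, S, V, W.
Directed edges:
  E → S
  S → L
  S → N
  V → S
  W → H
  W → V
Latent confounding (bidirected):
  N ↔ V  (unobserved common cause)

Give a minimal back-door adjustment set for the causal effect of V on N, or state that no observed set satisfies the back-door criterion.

V→N: no observed back-door set.

desc(V)\{V}={L,N,S}; candidates ⊆ {E,H,W}.
V↔N: latent back-door arc(s) into V.
size 0: {}; under {} V still reaches {H,N,W} ∋ N.
size 1: {E}, {H}, {W}; under {E} V still reaches {H,N,W} ∋ N.
size 2: {E,H}, {E,W}, {H,W}; under {E,H} V still reaches {N,W} ∋ N.
V↔N cannot be blocked by any observed set — no back-door set.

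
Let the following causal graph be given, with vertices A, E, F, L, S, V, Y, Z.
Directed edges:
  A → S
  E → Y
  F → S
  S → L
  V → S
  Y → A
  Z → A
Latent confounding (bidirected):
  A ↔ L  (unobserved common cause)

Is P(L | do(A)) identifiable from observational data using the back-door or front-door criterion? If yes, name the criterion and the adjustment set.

P(L|do(A)): frontdoor, adjust for {S}.

desc(A)\{A}={L,S}; candidates ⊆ {E,F,V,Y,Z}.
A↔L: latent back-door arc(s) into A.
size 0: {}; under {} A still reaches {E,L,Y,Z} ∋ L.
size 1: {E}, {F}, {V} …(+2); under {E} A still reaches {L,Y,Z} ∋ L.
size 2: {E,F}, {E,V}, {E,Y} …(+7); under {E,F} A still reaches {L,Y,Z} ∋ L.
A↔L cannot be blocked by any observed set — no back-door set.
{S}: (i) intercepts every directed A→L path; (ii) no back-door A→{S}; (iii) {A} blocks every back-door {S}→L. Front-door holds.
P(L|do(A)) = Σ_{S} P(S|A) Σ_{A'} P(L|S,A')P(A').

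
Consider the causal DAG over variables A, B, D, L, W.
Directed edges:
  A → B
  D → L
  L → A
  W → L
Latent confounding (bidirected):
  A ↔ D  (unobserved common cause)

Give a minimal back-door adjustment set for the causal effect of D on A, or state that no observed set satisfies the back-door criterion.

D→A: no observed back-door set.

desc(D)\{D}={A,B,L}; candidates ⊆ {W}.
D↔A: latent back-door arc(s) into D.
size 0: {}; under {} D still reaches {A,B} ∋ A.
size 1: {W}; under {W} D still reaches {A,B} ∋ A.
D↔A cannot be blocked by any observed set — no back-door set.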